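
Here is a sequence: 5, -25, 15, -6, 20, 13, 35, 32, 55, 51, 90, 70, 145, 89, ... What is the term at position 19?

615

Split by position mod 2 into 2 tracks.
Subsequence A: 5, 15, 20, 35, 55, 90, 145. Each term equals the sum of the previous two.
Subsequence B: -25, -6, 13, 32, 51, 70, 89. Adding 19 each time.
Position 19 → subsequence A, term 10 = 615.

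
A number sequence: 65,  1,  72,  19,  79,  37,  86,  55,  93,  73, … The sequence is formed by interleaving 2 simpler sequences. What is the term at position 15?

Taking every 2nd term gives 2 separate tracks.
Stream A: 65, 72, 79, 86, 93 — arithmetic with common difference +7.
Stream B: 1, 19, 37, 55, 73 — linear: a_n = -17 + 18·n.
The 15th slot belongs to stream A; its 8th term is 114.

114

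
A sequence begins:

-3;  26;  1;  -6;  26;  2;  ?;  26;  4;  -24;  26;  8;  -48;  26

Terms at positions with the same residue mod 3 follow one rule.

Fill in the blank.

Split by position mod 3 into 3 tracks.
Subsequence A: -3, -6, ?, -24, -48 (geometric with ratio 2).
Subsequence B: 26, 26, 26, 26, 26 (always 26).
Subsequence C: 1, 2, 4, 8 (successive powers of 2).
Subsequence A's pattern makes the blank -12.

-12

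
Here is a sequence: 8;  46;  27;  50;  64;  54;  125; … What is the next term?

Taking every 2nd term gives 2 separate tracks.
Track A is 8, 27, 64, 125, which is perfect cubes starting at 2³.
Track B is 46, 50, 54, which is arithmetic with common difference +4.
Position 8 → track B, term 4 = 58.

58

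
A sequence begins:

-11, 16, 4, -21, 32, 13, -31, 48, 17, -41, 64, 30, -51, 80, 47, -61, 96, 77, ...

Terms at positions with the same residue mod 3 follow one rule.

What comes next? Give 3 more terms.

-71, 112, 124

Read the sequence 3 terms at a time; column i is its own pattern.
Track A: -11, -21, -31, -41, -51, -61. Subtracting 10 each time.
Track B: 16, 32, 48, 64, 80, 96. Arithmetic, step +16.
Track C: 4, 13, 17, 30, 47, 77. Each term equals the sum of the previous two.
Position 19 → track A, term 7 = -71.
Position 20 → track B, term 7 = 112.
The 21st slot belongs to track C; its 7th term is 124.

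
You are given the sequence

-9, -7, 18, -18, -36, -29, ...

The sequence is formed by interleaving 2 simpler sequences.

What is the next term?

72

Split by position mod 2 into 2 tracks.
Stream A: -9, 18, -36 — multiplying by -2 each time.
Stream B: -7, -18, -29 — linear: a_n = 4 − 11·n.
Term 7 comes from stream A (its 4th entry): 72.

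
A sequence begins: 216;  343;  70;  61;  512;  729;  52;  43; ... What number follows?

The slot pattern repeats as AABB (period 4), so there are 2 interleaved tracks.
Stream A is 216, 343, 512, 729, which is consecutive cubes n³ from n = 6.
Stream B is 70, 61, 52, 43, which is subtracting 9 each time.
Position 9 → stream A, term 5 = 1000.

1000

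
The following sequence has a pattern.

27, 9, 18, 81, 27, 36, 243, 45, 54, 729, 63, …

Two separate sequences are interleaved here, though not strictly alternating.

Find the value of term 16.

6561

The slot pattern repeats as ABB (period 3), so there are 2 interleaved tracks.
Track A: 27, 81, 243, 729 (powers 3^3, 3^4, 3^5, …).
Track B: 9, 18, 27, 36, 45, 54, 63 (arithmetic, step +9).
The 16th slot belongs to track A; its 6th term is 6561.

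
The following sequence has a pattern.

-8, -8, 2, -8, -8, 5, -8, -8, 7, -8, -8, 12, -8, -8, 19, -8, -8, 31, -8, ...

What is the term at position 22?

Positions follow the repeating pattern AAB; grouping by letter gives 2 tracks.
Stream A: -8, -8, -8, -8, -8, -8, -8, -8, -8, -8, -8, -8, -8. The constant sequence -8.
Stream B: 2, 5, 7, 12, 19, 31. Fibonacci-style (each term is the sum of the two before it).
Position 22 falls in stream A as its term 15, giving -8.

-8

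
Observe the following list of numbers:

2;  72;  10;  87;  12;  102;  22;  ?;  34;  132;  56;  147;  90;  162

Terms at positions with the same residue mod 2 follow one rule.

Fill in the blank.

Odd-indexed and even-indexed terms follow separate rules.
Track A: 2, 10, 12, 22, 34, 56, 90 (Fibonacci-style (each term is the sum of the two before it)).
Track B: 72, 87, 102, ?, 132, 147, 162 (arithmetic with common difference +15).
Filling track B at index 4 by its rule yields 117.

117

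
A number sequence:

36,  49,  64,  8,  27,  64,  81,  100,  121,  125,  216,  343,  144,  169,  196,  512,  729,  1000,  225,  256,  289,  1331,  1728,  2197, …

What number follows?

324

The slot pattern repeats as AAABBB (period 6), so there are 2 interleaved tracks.
Subsequence A = 36, 49, 64, 81, 100, 121, 144, 169, 196, 225, 256, 289: perfect squares starting at 6².
Subsequence B = 8, 27, 64, 125, 216, 343, 512, 729, 1000, 1331, 1728, 2197: the cubes 2³, 3³, 4³, ….
Position 25 falls in subsequence A as its term 13, giving 324.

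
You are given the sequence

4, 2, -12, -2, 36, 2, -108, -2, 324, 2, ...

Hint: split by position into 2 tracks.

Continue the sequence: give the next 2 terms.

-972, -2

Positions 1, 3, 5, … form one subsequence and positions 2, 4, 6, … form another.
Stream A is 4, -12, 36, -108, 324, which is multiplying by -3 each time.
Stream B is 2, -2, 2, -2, 2, which is alternating ±2.
Position 11 falls in stream A as its term 6, giving -972.
The 12th slot belongs to stream B; its 6th term is -2.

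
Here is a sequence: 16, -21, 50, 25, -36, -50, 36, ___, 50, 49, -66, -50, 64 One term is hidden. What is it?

-51

Split by position mod 3: positions 1, 4, 7, … form one track, and each other residue class forms its own.
Subsequence A: 16, 25, 36, 49, 64. Perfect squares starting at 4².
Subsequence B: -21, -36, ?, -66. Arithmetic, step −15.
Subsequence C: 50, -50, 50, -50. Alternating ±50.
So the missing entry in subsequence B is -51.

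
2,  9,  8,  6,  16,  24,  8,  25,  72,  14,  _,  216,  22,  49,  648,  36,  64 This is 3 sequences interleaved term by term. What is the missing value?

36

Split by position mod 3: positions 1, 4, 7, … form one track, and each other residue class forms its own.
Stream A: 2, 6, 8, 14, 22, 36. Fibonacci-style (each term is the sum of the two before it).
Stream B: 9, 16, 25, ?, 49, 64. Perfect squares starting at 3².
Stream C: 8, 24, 72, 216, 648. A geometric progression (common ratio 3).
So the missing entry in stream B is 36.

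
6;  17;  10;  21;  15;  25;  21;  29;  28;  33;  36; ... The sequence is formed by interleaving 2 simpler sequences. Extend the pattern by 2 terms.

37, 45

Positions 1, 3, 5, … form one subsequence and positions 2, 4, 6, … form another.
Subsequence A = 6, 10, 15, 21, 28, 36: triangular numbers n(n+1)/2 for n = 3, 4, ….
Subsequence B = 17, 21, 25, 29, 33: arithmetic, step +4.
Position 12 falls in subsequence B as its term 6, giving 37.
Position 13 falls in subsequence A as its term 7, giving 45.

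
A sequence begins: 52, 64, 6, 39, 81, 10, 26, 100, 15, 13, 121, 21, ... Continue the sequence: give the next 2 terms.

0, 144

Split by position mod 3: positions 1, 4, 7, … form one track, and each other residue class forms its own.
Stream A: 52, 39, 26, 13 (arithmetic with common difference −13).
Stream B: 64, 81, 100, 121 (perfect squares starting at 8²).
Stream C: 6, 10, 15, 21 (triangular numbers n(n+1)/2 for n = 3, 4, …).
Term 13 comes from stream A (its 5th entry): 0.
Position 14 falls in stream B as its term 5, giving 144.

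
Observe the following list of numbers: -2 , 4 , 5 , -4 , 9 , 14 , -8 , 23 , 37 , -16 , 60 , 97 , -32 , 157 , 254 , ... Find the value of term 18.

665

Positions follow the repeating pattern ABB; grouping by letter gives 2 tracks.
Track A: -2, -4, -8, -16, -32 (geometric, ×2 each step).
Track B: 4, 5, 9, 14, 23, 37, 60, 97, 157, 254 (Fibonacci-style (each term is the sum of the two before it)).
Term 18 comes from track B (its 12th entry): 665.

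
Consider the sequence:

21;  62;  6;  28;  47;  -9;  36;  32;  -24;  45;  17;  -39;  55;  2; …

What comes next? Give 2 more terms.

Split by position mod 3: positions 1, 4, 7, … form one track, and each other residue class forms its own.
Stream A: 21, 28, 36, 45, 55. Triangular numbers starting at T_6.
Stream B: 62, 47, 32, 17, 2. Arithmetic, step −15.
Stream C: 6, -9, -24, -39. Arithmetic with common difference −15.
Position 15 falls in stream C as its term 5, giving -54.
Position 16 → stream A, term 6 = 66.

-54, 66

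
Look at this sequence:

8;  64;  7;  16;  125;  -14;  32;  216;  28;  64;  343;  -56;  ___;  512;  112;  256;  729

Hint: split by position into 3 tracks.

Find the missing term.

Read the sequence 3 terms at a time; column i is its own pattern.
Track A: 8, 16, 32, 64, ?, 256 (successive powers of 2).
Track B: 64, 125, 216, 343, 512, 729 (the cubes 4³, 5³, 6³, …).
Track C: 7, -14, 28, -56, 112 (a geometric progression (common ratio -2)).
The gap is track A's term 5; the rule gives 128.

128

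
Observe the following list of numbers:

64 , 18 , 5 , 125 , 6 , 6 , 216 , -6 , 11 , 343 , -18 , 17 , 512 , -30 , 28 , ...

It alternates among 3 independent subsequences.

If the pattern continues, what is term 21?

Split by position mod 3 into 3 tracks.
Stream A: 64, 125, 216, 343, 512 — consecutive cubes n³ from n = 4.
Stream B: 18, 6, -6, -18, -30 — subtracting 12 each time.
Stream C: 5, 6, 11, 17, 28 — a Fibonacci-like recurrence a_n = a_{n-1} + a_{n-2}.
Term 21 comes from stream C (its 7th entry): 73.

73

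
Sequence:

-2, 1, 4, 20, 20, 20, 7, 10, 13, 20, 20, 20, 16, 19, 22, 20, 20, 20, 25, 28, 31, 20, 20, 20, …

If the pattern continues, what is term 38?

Reading positions in blocks of 6 reveals the pattern AAABBB — 2 tracks woven together.
Subsequence A is -2, 1, 4, 7, 10, 13, 16, 19, 22, 25, 28, 31, which is arithmetic with common difference +3.
Subsequence B is 20, 20, 20, 20, 20, 20, 20, 20, 20, 20, 20, 20, which is constant 20.
Term 38 comes from subsequence A (its 20th entry): 55.

55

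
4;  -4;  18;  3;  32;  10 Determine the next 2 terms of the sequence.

46, 17

Positions 1, 3, 5, … form one subsequence and positions 2, 4, 6, … form another.
Track A = 4, 18, 32: arithmetic, step +14.
Track B = -4, 3, 10: arithmetic, step +7.
Term 7 comes from track A (its 4th entry): 46.
Position 8 falls in track B as its term 4, giving 17.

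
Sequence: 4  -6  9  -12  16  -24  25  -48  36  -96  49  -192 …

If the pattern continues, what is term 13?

64

Taking every 2nd term gives 2 separate tracks.
Subsequence A = 4, 9, 16, 25, 36, 49: the squares 2², 3², 4², ….
Subsequence B = -6, -12, -24, -48, -96, -192: geometric, ×2 each step.
Term 13 comes from subsequence A (its 7th entry): 64.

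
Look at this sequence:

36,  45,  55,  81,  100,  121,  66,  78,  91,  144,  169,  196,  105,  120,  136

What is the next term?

225

Reading positions in blocks of 6 reveals the pattern AAABBB — 2 tracks woven together.
Track A = 36, 45, 55, 66, 78, 91, 105, 120, 136: triangular numbers n(n+1)/2 for n = 8, 9, ….
Track B = 81, 100, 121, 144, 169, 196: consecutive squares n² from n = 9.
Position 16 → track B, term 7 = 225.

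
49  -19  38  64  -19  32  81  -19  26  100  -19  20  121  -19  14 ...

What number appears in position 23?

Taking every 3rd term gives 3 separate tracks.
Subsequence A: 49, 64, 81, 100, 121. Consecutive squares n² from n = 7.
Subsequence B: -19, -19, -19, -19, -19. The constant sequence -19.
Subsequence C: 38, 32, 26, 20, 14. Subtracting 6 each time.
Position 23 falls in subsequence B as its term 8, giving -19.

-19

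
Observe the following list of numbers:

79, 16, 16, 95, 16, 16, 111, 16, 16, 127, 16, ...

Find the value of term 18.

16

Positions follow the repeating pattern ABB; grouping by letter gives 2 tracks.
Track A is 79, 95, 111, 127, which is adding 16 each time.
Track B is 16, 16, 16, 16, 16, 16, 16, which is constant 16.
Position 18 falls in track B as its term 12, giving 16.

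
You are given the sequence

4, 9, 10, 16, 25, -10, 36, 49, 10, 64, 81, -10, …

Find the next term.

100

Reading positions in blocks of 3 reveals the pattern AAB — 2 tracks woven together.
Track A = 4, 9, 16, 25, 36, 49, 64, 81: perfect squares starting at 2².
Track B = 10, -10, 10, -10: oscillating between 10 and -10.
Position 13 falls in track A as its term 9, giving 100.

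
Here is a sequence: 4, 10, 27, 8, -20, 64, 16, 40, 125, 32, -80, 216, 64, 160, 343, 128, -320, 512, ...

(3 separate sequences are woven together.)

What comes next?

256

The terms cycle through 3 interleaved subsequences.
Stream A: 4, 8, 16, 32, 64, 128. Powers of 2.
Stream B: 10, -20, 40, -80, 160, -320. A geometric progression (common ratio -2).
Stream C: 27, 64, 125, 216, 343, 512. Consecutive cubes n³ from n = 3.
Term 19 comes from stream A (its 7th entry): 256.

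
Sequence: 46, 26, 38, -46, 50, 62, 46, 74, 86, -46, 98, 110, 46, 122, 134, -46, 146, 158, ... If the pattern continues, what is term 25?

46

Reading positions in blocks of 3 reveals the pattern ABB — 2 tracks woven together.
Subsequence A: 46, -46, 46, -46, 46, -46. The oscillation 46·(−1)^(n+1).
Subsequence B: 26, 38, 50, 62, 74, 86, 98, 110, 122, 134, 146, 158. Arithmetic with common difference +12.
Term 25 comes from subsequence A (its 9th entry): 46.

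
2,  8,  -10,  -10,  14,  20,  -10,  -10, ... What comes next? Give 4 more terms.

Positions follow the repeating pattern AABB; grouping by letter gives 2 tracks.
Stream A is 2, 8, 14, 20, which is arithmetic with common difference +6.
Stream B is -10, -10, -10, -10, which is the constant sequence -10.
Term 9 comes from stream A (its 5th entry): 26.
Position 10 → stream A, term 6 = 32.
The 11th slot belongs to stream B; its 5th term is -10.
The 12th slot belongs to stream B; its 6th term is -10.

26, 32, -10, -10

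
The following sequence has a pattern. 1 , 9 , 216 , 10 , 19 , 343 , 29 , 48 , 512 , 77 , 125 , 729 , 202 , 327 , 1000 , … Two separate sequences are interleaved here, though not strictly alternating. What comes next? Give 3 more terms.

529, 856, 1331

The slot pattern repeats as AAB (period 3), so there are 2 interleaved tracks.
Subsequence A: 1, 9, 10, 19, 29, 48, 77, 125, 202, 327. A Fibonacci-like recurrence a_n = a_{n-1} + a_{n-2}.
Subsequence B: 216, 343, 512, 729, 1000. Consecutive cubes n³ from n = 6.
The 16th slot belongs to subsequence A; its 11th term is 529.
The 17th slot belongs to subsequence A; its 12th term is 856.
Term 18 comes from subsequence B (its 6th entry): 1331.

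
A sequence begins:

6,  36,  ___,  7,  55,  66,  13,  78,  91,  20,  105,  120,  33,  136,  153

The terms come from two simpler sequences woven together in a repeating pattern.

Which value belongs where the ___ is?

Positions follow the repeating pattern ABB; grouping by letter gives 2 tracks.
Track A = 6, 7, 13, 20, 33: a Fibonacci-like recurrence a_n = a_{n-1} + a_{n-2}.
Track B = 36, ?, 55, 66, 78, 91, 105, 120, 136, 153: triangular numbers n(n+1)/2 for n = 8, 9, ….
Track B's pattern makes the blank 45.

45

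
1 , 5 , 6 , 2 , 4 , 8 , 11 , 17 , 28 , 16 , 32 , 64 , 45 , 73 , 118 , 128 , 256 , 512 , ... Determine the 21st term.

500

Reading positions in blocks of 6 reveals the pattern AAABBB — 2 tracks woven together.
Track A = 1, 5, 6, 11, 17, 28, 45, 73, 118: Fibonacci-style (each term is the sum of the two before it).
Track B = 2, 4, 8, 16, 32, 64, 128, 256, 512: successive powers of 2.
Term 21 comes from track A (its 12th entry): 500.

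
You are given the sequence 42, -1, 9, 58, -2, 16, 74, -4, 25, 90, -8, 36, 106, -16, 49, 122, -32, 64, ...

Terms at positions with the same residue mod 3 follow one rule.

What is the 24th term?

100

The terms cycle through 3 interleaved subsequences.
Track A: 42, 58, 74, 90, 106, 122 — arithmetic, step +16.
Track B: -1, -2, -4, -8, -16, -32 — geometric, ×2 each step.
Track C: 9, 16, 25, 36, 49, 64 — perfect squares starting at 3².
Position 24 falls in track C as its term 8, giving 100.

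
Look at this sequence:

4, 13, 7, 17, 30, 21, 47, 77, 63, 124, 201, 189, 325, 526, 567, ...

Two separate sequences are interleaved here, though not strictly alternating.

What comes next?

The slot pattern repeats as AAB (period 3), so there are 2 interleaved tracks.
Track A = 4, 13, 17, 30, 47, 77, 124, 201, 325, 526: Fibonacci-style (each term is the sum of the two before it).
Track B = 7, 21, 63, 189, 567: a geometric progression (common ratio 3).
The 16th slot belongs to track A; its 11th term is 851.

851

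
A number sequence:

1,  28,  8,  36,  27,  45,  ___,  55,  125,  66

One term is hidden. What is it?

Odd-indexed and even-indexed terms follow separate rules.
Track A: 1, 8, 27, ?, 125 — the cubes 1³, 2³, 3³, ….
Track B: 28, 36, 45, 55, 66 — the triangular numbers T_7, T_8, ….
The gap is track A's term 4; the rule gives 64.

64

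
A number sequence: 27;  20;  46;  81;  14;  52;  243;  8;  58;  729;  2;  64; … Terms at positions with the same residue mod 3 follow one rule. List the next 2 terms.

2187, -4

Split by position mod 3: positions 1, 4, 7, … form one track, and each other residue class forms its own.
Track A: 27, 81, 243, 729 — powers 3^3, 3^4, 3^5, ….
Track B: 20, 14, 8, 2 — arithmetic, step −6.
Track C: 46, 52, 58, 64 — linear: a_n = 40 + 6·n.
Position 13 falls in track A as its term 5, giving 2187.
Position 14 falls in track B as its term 5, giving -4.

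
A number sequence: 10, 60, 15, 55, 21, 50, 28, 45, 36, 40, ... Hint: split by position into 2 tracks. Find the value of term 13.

Odd-indexed and even-indexed terms follow separate rules.
Track A is 10, 15, 21, 28, 36, which is the triangular numbers T_4, T_5, ….
Track B is 60, 55, 50, 45, 40, which is arithmetic with common difference −5.
Position 13 falls in track A as its term 7, giving 55.

55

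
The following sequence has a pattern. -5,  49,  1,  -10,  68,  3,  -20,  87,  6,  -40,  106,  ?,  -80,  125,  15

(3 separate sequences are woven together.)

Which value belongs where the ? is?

Split by position mod 3: positions 1, 4, 7, … form one track, and each other residue class forms its own.
Stream A = -5, -10, -20, -40, -80: multiplying by 2 each time.
Stream B = 49, 68, 87, 106, 125: adding 19 each time.
Stream C = 1, 3, 6, ?, 15: triangular numbers n(n+1)/2 for n = 1, 2, ….
Stream C's pattern makes the blank 10.

10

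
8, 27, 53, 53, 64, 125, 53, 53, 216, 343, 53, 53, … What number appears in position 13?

The slot pattern repeats as AABB (period 4), so there are 2 interleaved tracks.
Track A: 8, 27, 64, 125, 216, 343. The cubes 2³, 3³, 4³, ….
Track B: 53, 53, 53, 53, 53, 53. The constant sequence 53.
The 13th slot belongs to track A; its 7th term is 512.

512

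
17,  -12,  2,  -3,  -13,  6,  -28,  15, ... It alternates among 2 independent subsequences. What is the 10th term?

Split by position mod 2 into 2 tracks.
Track A: 17, 2, -13, -28 (arithmetic with common difference −15).
Track B: -12, -3, 6, 15 (arithmetic, step +9).
Position 10 → track B, term 5 = 24.

24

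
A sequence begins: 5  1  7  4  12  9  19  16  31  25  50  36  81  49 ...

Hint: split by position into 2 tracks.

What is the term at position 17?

212

Taking every 2nd term gives 2 separate tracks.
Subsequence A: 5, 7, 12, 19, 31, 50, 81. Fibonacci-style (each term is the sum of the two before it).
Subsequence B: 1, 4, 9, 16, 25, 36, 49. Consecutive squares n² from n = 1.
Position 17 falls in subsequence A as its term 9, giving 212.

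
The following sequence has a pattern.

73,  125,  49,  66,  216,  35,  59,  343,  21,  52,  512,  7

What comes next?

45

Taking every 3rd term gives 3 separate tracks.
Stream A is 73, 66, 59, 52, which is subtracting 7 each time.
Stream B is 125, 216, 343, 512, which is perfect cubes starting at 5³.
Stream C is 49, 35, 21, 7, which is arithmetic, step −14.
Position 13 → stream A, term 5 = 45.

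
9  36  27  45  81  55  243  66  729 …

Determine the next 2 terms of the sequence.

Taking every 2nd term gives 2 separate tracks.
Track A: 9, 27, 81, 243, 729. Powers 3^2, 3^3, 3^4, ….
Track B: 36, 45, 55, 66. Triangular numbers n(n+1)/2 for n = 8, 9, ….
Position 10 → track B, term 5 = 78.
The 11th slot belongs to track A; its 6th term is 2187.

78, 2187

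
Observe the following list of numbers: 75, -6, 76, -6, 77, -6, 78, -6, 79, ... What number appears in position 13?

The terms cycle through 2 interleaved subsequences.
Stream A: 75, 76, 77, 78, 79 (adding 1 each time).
Stream B: -6, -6, -6, -6 (constant -6).
Position 13 falls in stream A as its term 7, giving 81.

81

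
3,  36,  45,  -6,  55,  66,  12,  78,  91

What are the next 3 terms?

-24, 105, 120

The slot pattern repeats as ABB (period 3), so there are 2 interleaved tracks.
Subsequence A is 3, -6, 12, which is a geometric progression (common ratio -2).
Subsequence B is 36, 45, 55, 66, 78, 91, which is triangular numbers starting at T_8.
Term 10 comes from subsequence A (its 4th entry): -24.
Term 11 comes from subsequence B (its 7th entry): 105.
Position 12 → subsequence B, term 8 = 120.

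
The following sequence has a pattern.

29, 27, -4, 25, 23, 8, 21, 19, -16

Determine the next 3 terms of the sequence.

17, 15, 32

Positions follow the repeating pattern AAB; grouping by letter gives 2 tracks.
Stream A: 29, 27, 25, 23, 21, 19 — subtracting 2 each time.
Stream B: -4, 8, -16 — geometric with ratio -2.
Position 10 → stream A, term 7 = 17.
Position 11 falls in stream A as its term 8, giving 15.
Position 12 → stream B, term 4 = 32.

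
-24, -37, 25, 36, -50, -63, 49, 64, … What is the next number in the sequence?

The slot pattern repeats as AABB (period 4), so there are 2 interleaved tracks.
Subsequence A: -24, -37, -50, -63 (linear: a_n = -11 − 13·n).
Subsequence B: 25, 36, 49, 64 (perfect squares starting at 5²).
The 9th slot belongs to subsequence A; its 5th term is -76.

-76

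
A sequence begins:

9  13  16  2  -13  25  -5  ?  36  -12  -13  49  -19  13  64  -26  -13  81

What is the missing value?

13

Split by position mod 3: positions 1, 4, 7, … form one track, and each other residue class forms its own.
Subsequence A: 9, 2, -5, -12, -19, -26 (arithmetic, step −7).
Subsequence B: 13, -13, ?, -13, 13, -13 (oscillating between 13 and -13).
Subsequence C: 16, 25, 36, 49, 64, 81 (consecutive squares n² from n = 4).
So the missing entry in subsequence B is 13.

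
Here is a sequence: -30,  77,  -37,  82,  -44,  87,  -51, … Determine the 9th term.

-58

Positions 1, 3, 5, … form one subsequence and positions 2, 4, 6, … form another.
Subsequence A: -30, -37, -44, -51 — subtracting 7 each time.
Subsequence B: 77, 82, 87 — arithmetic with common difference +5.
Position 9 → subsequence A, term 5 = -58.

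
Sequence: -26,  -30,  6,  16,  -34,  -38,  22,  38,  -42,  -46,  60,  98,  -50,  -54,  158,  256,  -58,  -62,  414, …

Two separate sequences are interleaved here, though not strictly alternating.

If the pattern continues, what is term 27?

Positions follow the repeating pattern AABB; grouping by letter gives 2 tracks.
Stream A: -26, -30, -34, -38, -42, -46, -50, -54, -58, -62. Linear: a_n = -22 − 4·n.
Stream B: 6, 16, 22, 38, 60, 98, 158, 256, 414. A Fibonacci-like recurrence a_n = a_{n-1} + a_{n-2}.
Position 27 falls in stream B as its term 13, giving 2838.

2838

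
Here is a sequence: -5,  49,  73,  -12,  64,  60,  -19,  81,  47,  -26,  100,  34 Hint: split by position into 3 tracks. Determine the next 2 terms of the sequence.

The terms cycle through 3 interleaved subsequences.
Stream A: -5, -12, -19, -26 — linear: a_n = 2 − 7·n.
Stream B: 49, 64, 81, 100 — consecutive squares n² from n = 7.
Stream C: 73, 60, 47, 34 — linear: a_n = 86 − 13·n.
Position 13 falls in stream A as its term 5, giving -33.
Position 14 falls in stream B as its term 5, giving 121.

-33, 121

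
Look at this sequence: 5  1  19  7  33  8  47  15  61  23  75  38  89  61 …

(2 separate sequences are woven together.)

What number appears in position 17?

Odd-indexed and even-indexed terms follow separate rules.
Track A is 5, 19, 33, 47, 61, 75, 89, which is arithmetic with common difference +14.
Track B is 1, 7, 8, 15, 23, 38, 61, which is Fibonacci-style (each term is the sum of the two before it).
Position 17 falls in track A as its term 9, giving 117.

117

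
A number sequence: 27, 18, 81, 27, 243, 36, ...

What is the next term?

729

Odd-indexed and even-indexed terms follow separate rules.
Subsequence A: 27, 81, 243 (powers 3^3, 3^4, 3^5, …).
Subsequence B: 18, 27, 36 (arithmetic, step +9).
Position 7 falls in subsequence A as its term 4, giving 729.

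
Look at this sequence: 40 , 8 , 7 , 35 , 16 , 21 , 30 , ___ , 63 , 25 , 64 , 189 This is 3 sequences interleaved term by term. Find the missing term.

Split by position mod 3 into 3 tracks.
Track A: 40, 35, 30, 25 (arithmetic, step −5).
Track B: 8, 16, ?, 64 (powers of 2).
Track C: 7, 21, 63, 189 (a geometric progression (common ratio 3)).
Track B's pattern makes the blank 32.

32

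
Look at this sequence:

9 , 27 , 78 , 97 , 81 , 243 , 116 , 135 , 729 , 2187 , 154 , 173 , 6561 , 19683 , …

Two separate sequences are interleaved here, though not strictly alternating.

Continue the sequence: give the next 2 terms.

Reading positions in blocks of 4 reveals the pattern AABB — 2 tracks woven together.
Track A = 9, 27, 81, 243, 729, 2187, 6561, 19683: powers of 3.
Track B = 78, 97, 116, 135, 154, 173: linear: a_n = 59 + 19·n.
Position 15 → track B, term 7 = 192.
Position 16 → track B, term 8 = 211.

192, 211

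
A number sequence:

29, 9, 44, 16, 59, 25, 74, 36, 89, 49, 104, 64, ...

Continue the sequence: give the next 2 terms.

119, 81

Odd-indexed and even-indexed terms follow separate rules.
Track A = 29, 44, 59, 74, 89, 104: linear: a_n = 14 + 15·n.
Track B = 9, 16, 25, 36, 49, 64: the squares 3², 4², 5², ….
The 13th slot belongs to track A; its 7th term is 119.
Term 14 comes from track B (its 7th entry): 81.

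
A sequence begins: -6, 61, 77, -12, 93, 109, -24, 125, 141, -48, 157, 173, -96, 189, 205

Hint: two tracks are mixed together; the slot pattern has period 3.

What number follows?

-192

Positions follow the repeating pattern ABB; grouping by letter gives 2 tracks.
Track A: -6, -12, -24, -48, -96 — multiplying by 2 each time.
Track B: 61, 77, 93, 109, 125, 141, 157, 173, 189, 205 — adding 16 each time.
Position 16 falls in track A as its term 6, giving -192.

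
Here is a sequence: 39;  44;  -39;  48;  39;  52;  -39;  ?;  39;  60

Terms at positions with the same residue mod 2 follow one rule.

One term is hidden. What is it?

Positions 1, 3, 5, … form one subsequence and positions 2, 4, 6, … form another.
Track A: 39, -39, 39, -39, 39 — the oscillation 39·(−1)^(n+1).
Track B: 44, 48, 52, ?, 60 — linear: a_n = 40 + 4·n.
Track B's pattern makes the blank 56.

56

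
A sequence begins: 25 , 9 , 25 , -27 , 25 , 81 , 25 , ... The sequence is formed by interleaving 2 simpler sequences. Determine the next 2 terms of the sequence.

-243, 25

Taking every 2nd term gives 2 separate tracks.
Subsequence A: 25, 25, 25, 25 (constant 25).
Subsequence B: 9, -27, 81 (geometric with ratio -3).
Position 8 falls in subsequence B as its term 4, giving -243.
Position 9 → subsequence A, term 5 = 25.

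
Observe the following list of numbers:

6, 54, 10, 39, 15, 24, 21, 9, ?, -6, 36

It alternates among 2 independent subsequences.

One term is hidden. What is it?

Split by position mod 2 into 2 tracks.
Track A is 6, 10, 15, 21, ?, 36, which is triangular numbers n(n+1)/2 for n = 3, 4, ….
Track B is 54, 39, 24, 9, -6, which is arithmetic, step −15.
Track A's pattern makes the blank 28.

28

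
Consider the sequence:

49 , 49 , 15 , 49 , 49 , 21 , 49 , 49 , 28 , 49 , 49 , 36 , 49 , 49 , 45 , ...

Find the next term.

49

Positions follow the repeating pattern AAB; grouping by letter gives 2 tracks.
Track A = 49, 49, 49, 49, 49, 49, 49, 49, 49, 49: constant 49.
Track B = 15, 21, 28, 36, 45: the triangular numbers T_5, T_6, ….
Term 16 comes from track A (its 11th entry): 49.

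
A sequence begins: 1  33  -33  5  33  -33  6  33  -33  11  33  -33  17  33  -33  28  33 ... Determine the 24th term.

-33

The slot pattern repeats as ABB (period 3), so there are 2 interleaved tracks.
Track A = 1, 5, 6, 11, 17, 28: Fibonacci-style (each term is the sum of the two before it).
Track B = 33, -33, 33, -33, 33, -33, 33, -33, 33, -33, 33: the oscillation 33·(−1)^(n+1).
The 24th slot belongs to track B; its 16th term is -33.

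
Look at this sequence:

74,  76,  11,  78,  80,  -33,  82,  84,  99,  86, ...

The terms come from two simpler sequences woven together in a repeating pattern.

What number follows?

88

The slot pattern repeats as AAB (period 3), so there are 2 interleaved tracks.
Stream A: 74, 76, 78, 80, 82, 84, 86 — adding 2 each time.
Stream B: 11, -33, 99 — multiplying by -3 each time.
Position 11 falls in stream A as its term 8, giving 88.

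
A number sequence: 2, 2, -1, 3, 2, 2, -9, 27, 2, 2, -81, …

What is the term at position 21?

The slot pattern repeats as AABB (period 4), so there are 2 interleaved tracks.
Stream A = 2, 2, 2, 2, 2, 2: the constant sequence 2.
Stream B = -1, 3, -9, 27, -81: multiplying by -3 each time.
Position 21 → stream A, term 11 = 2.

2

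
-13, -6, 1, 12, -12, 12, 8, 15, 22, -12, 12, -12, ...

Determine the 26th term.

Positions follow the repeating pattern AAABBB; grouping by letter gives 2 tracks.
Track A: -13, -6, 1, 8, 15, 22 — adding 7 each time.
Track B: 12, -12, 12, -12, 12, -12 — the oscillation 12·(−1)^(n+1).
The 26th slot belongs to track A; its 14th term is 78.

78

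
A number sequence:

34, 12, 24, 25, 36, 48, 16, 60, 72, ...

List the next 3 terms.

Positions follow the repeating pattern ABB; grouping by letter gives 2 tracks.
Subsequence A is 34, 25, 16, which is subtracting 9 each time.
Subsequence B is 12, 24, 36, 48, 60, 72, which is adding 12 each time.
The 10th slot belongs to subsequence A; its 4th term is 7.
Term 11 comes from subsequence B (its 7th entry): 84.
Term 12 comes from subsequence B (its 8th entry): 96.

7, 84, 96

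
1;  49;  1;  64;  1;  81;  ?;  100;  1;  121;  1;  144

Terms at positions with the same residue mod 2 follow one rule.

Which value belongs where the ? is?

1

Odd-indexed and even-indexed terms follow separate rules.
Stream A: 1, 1, 1, ?, 1, 1 — always 1.
Stream B: 49, 64, 81, 100, 121, 144 — the squares 7², 8², 9², ….
So the missing entry in stream A is 1.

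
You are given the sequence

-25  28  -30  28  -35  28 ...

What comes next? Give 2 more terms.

Split by position mod 2 into 2 tracks.
Track A = -25, -30, -35: linear: a_n = -20 − 5·n.
Track B = 28, 28, 28: constant 28.
Position 7 falls in track A as its term 4, giving -40.
Position 8 → track B, term 4 = 28.

-40, 28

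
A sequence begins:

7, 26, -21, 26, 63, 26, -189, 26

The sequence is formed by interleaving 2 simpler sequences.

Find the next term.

Odd-indexed and even-indexed terms follow separate rules.
Stream A = 7, -21, 63, -189: a geometric progression (common ratio -3).
Stream B = 26, 26, 26, 26: always 26.
Position 9 → stream A, term 5 = 567.

567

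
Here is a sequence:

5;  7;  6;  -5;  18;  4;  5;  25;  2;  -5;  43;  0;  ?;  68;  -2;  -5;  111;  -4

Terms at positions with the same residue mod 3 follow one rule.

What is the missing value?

Taking every 3rd term gives 3 separate tracks.
Track A: 5, -5, 5, -5, ?, -5 — alternating ±5.
Track B: 7, 18, 25, 43, 68, 111 — Fibonacci-style (each term is the sum of the two before it).
Track C: 6, 4, 2, 0, -2, -4 — arithmetic, step −2.
Filling track A at index 5 by its rule yields 5.

5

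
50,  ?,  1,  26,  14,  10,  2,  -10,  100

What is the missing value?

Reading positions in blocks of 3 reveals the pattern AAB — 2 tracks woven together.
Stream A is 50, ?, 26, 14, 2, -10, which is arithmetic with common difference −12.
Stream B is 1, 10, 100, which is geometric, ×10 each step.
Stream A's pattern makes the blank 38.

38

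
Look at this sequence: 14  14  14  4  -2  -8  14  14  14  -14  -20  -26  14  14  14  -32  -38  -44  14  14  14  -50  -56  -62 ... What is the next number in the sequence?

14

Positions follow the repeating pattern AAABBB; grouping by letter gives 2 tracks.
Stream A = 14, 14, 14, 14, 14, 14, 14, 14, 14, 14, 14, 14: constant 14.
Stream B = 4, -2, -8, -14, -20, -26, -32, -38, -44, -50, -56, -62: arithmetic with common difference −6.
The 25th slot belongs to stream A; its 13th term is 14.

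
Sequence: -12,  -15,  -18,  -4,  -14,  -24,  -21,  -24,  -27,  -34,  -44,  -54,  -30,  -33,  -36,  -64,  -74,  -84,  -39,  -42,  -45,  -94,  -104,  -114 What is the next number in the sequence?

Positions follow the repeating pattern AAABBB; grouping by letter gives 2 tracks.
Track A: -12, -15, -18, -21, -24, -27, -30, -33, -36, -39, -42, -45. Subtracting 3 each time.
Track B: -4, -14, -24, -34, -44, -54, -64, -74, -84, -94, -104, -114. Arithmetic, step −10.
Position 25 falls in track A as its term 13, giving -48.

-48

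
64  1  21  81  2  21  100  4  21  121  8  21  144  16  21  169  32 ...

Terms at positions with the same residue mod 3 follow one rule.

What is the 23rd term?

Split by position mod 3: positions 1, 4, 7, … form one track, and each other residue class forms its own.
Subsequence A = 64, 81, 100, 121, 144, 169: the squares 8², 9², 10², ….
Subsequence B = 1, 2, 4, 8, 16, 32: geometric, ×2 each step.
Subsequence C = 21, 21, 21, 21, 21: constant 21.
The 23rd slot belongs to subsequence B; its 8th term is 128.

128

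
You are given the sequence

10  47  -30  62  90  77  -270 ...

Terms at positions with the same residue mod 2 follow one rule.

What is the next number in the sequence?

92

Split by position mod 2 into 2 tracks.
Track A: 10, -30, 90, -270 (geometric, ×-3 each step).
Track B: 47, 62, 77 (adding 15 each time).
The 8th slot belongs to track B; its 4th term is 92.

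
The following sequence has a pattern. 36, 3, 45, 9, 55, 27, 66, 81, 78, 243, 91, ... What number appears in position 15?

The terms cycle through 2 interleaved subsequences.
Stream A: 36, 45, 55, 66, 78, 91 (triangular numbers starting at T_8).
Stream B: 3, 9, 27, 81, 243 (successive powers of 3).
Position 15 falls in stream A as its term 8, giving 120.

120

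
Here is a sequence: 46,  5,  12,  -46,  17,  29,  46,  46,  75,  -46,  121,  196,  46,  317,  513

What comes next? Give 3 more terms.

-46, 830, 1343

Positions follow the repeating pattern ABB; grouping by letter gives 2 tracks.
Stream A = 46, -46, 46, -46, 46: alternating ±46.
Stream B = 5, 12, 17, 29, 46, 75, 121, 196, 317, 513: Fibonacci-style (each term is the sum of the two before it).
The 16th slot belongs to stream A; its 6th term is -46.
Term 17 comes from stream B (its 11th entry): 830.
The 18th slot belongs to stream B; its 12th term is 1343.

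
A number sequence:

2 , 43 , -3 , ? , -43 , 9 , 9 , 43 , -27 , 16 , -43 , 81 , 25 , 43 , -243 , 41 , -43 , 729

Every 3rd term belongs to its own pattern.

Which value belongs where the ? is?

Split by position mod 3: positions 1, 4, 7, … form one track, and each other residue class forms its own.
Stream A is 2, ?, 9, 16, 25, 41, which is a Fibonacci-like recurrence a_n = a_{n-1} + a_{n-2}.
Stream B is 43, -43, 43, -43, 43, -43, which is alternating ±43.
Stream C is -3, 9, -27, 81, -243, 729, which is multiplying by -3 each time.
So the missing entry in stream A is 7.

7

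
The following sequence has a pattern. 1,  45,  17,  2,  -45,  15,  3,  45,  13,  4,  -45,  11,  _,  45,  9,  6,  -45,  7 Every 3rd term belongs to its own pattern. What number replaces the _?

Split by position mod 3: positions 1, 4, 7, … form one track, and each other residue class forms its own.
Track A: 1, 2, 3, 4, ?, 6. Arithmetic, step +1.
Track B: 45, -45, 45, -45, 45, -45. The oscillation 45·(−1)^(n+1).
Track C: 17, 15, 13, 11, 9, 7. Linear: a_n = 19 − 2·n.
Track A's pattern makes the blank 5.

5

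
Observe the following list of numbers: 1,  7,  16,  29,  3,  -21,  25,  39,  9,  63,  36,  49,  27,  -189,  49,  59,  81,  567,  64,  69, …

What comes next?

Taking every 4th term gives 4 separate tracks.
Subsequence A = 1, 3, 9, 27, 81: powers of 3.
Subsequence B = 7, -21, 63, -189, 567: multiplying by -3 each time.
Subsequence C = 16, 25, 36, 49, 64: perfect squares starting at 4².
Subsequence D = 29, 39, 49, 59, 69: arithmetic, step +10.
Position 21 → subsequence A, term 6 = 243.

243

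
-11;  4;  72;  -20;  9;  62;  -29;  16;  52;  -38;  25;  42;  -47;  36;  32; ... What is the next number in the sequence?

-56

Split by position mod 3: positions 1, 4, 7, … form one track, and each other residue class forms its own.
Stream A: -11, -20, -29, -38, -47 (linear: a_n = -2 − 9·n).
Stream B: 4, 9, 16, 25, 36 (the squares 2², 3², 4², …).
Stream C: 72, 62, 52, 42, 32 (subtracting 10 each time).
The 16th slot belongs to stream A; its 6th term is -56.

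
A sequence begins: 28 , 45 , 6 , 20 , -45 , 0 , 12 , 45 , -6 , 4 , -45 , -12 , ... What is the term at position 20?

45

The terms cycle through 3 interleaved subsequences.
Track A: 28, 20, 12, 4. Subtracting 8 each time.
Track B: 45, -45, 45, -45. Alternating ±45.
Track C: 6, 0, -6, -12. Arithmetic with common difference −6.
Position 20 → track B, term 7 = 45.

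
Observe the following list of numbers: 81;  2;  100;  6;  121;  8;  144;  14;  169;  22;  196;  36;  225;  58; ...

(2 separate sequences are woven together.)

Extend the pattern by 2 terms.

256, 94

The terms cycle through 2 interleaved subsequences.
Track A = 81, 100, 121, 144, 169, 196, 225: consecutive squares n² from n = 9.
Track B = 2, 6, 8, 14, 22, 36, 58: a Fibonacci-like recurrence a_n = a_{n-1} + a_{n-2}.
The 15th slot belongs to track A; its 8th term is 256.
Position 16 → track B, term 8 = 94.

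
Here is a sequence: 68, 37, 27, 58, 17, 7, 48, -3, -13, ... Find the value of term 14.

-43

Reading positions in blocks of 3 reveals the pattern ABB — 2 tracks woven together.
Subsequence A = 68, 58, 48: arithmetic, step −10.
Subsequence B = 37, 27, 17, 7, -3, -13: arithmetic, step −10.
Position 14 → subsequence B, term 9 = -43.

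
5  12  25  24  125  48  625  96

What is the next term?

3125

Taking every 2nd term gives 2 separate tracks.
Stream A: 5, 25, 125, 625. Powers of 5.
Stream B: 12, 24, 48, 96. Geometric with ratio 2.
Term 9 comes from stream A (its 5th entry): 3125.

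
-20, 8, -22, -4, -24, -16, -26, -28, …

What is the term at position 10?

-40

The terms cycle through 2 interleaved subsequences.
Track A = -20, -22, -24, -26: linear: a_n = -18 − 2·n.
Track B = 8, -4, -16, -28: arithmetic with common difference −12.
Position 10 falls in track B as its term 5, giving -40.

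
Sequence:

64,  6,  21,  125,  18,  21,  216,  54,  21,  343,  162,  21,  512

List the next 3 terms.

486, 21, 729

Read the sequence 3 terms at a time; column i is its own pattern.
Stream A: 64, 125, 216, 343, 512. Perfect cubes starting at 4³.
Stream B: 6, 18, 54, 162. Geometric with ratio 3.
Stream C: 21, 21, 21, 21. Constant 21.
Term 14 comes from stream B (its 5th entry): 486.
Position 15 falls in stream C as its term 5, giving 21.
Term 16 comes from stream A (its 6th entry): 729.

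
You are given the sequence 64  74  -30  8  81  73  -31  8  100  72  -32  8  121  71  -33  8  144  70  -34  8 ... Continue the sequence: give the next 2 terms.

Split by position mod 4 into 4 tracks.
Stream A: 64, 81, 100, 121, 144 — the squares 8², 9², 10², ….
Stream B: 74, 73, 72, 71, 70 — subtracting 1 each time.
Stream C: -30, -31, -32, -33, -34 — arithmetic, step −1.
Stream D: 8, 8, 8, 8, 8 — the constant sequence 8.
Position 21 falls in stream A as its term 6, giving 169.
Position 22 → stream B, term 6 = 69.

169, 69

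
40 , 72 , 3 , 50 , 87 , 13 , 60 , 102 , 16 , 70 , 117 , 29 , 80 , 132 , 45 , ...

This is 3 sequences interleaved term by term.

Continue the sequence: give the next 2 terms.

90, 147

Split by position mod 3 into 3 tracks.
Subsequence A: 40, 50, 60, 70, 80 (adding 10 each time).
Subsequence B: 72, 87, 102, 117, 132 (linear: a_n = 57 + 15·n).
Subsequence C: 3, 13, 16, 29, 45 (Fibonacci-style (each term is the sum of the two before it)).
The 16th slot belongs to subsequence A; its 6th term is 90.
Position 17 → subsequence B, term 6 = 147.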